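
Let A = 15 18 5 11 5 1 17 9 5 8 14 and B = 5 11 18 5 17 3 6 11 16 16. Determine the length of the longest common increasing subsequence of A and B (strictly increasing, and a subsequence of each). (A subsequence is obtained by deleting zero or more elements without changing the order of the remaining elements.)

3

A longest common strictly increasing subsequence is 5, 11, 17 (length 3); it appears in order in both A and B, and no longer such subsequence exists.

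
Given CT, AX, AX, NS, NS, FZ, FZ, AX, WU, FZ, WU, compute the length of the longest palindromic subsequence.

One longest palindromic subsequence is AX FZ FZ AX (positions 3,6,7,8); it reads the same forward and backward, and the interval DP gives dp[1][11] = 4.

4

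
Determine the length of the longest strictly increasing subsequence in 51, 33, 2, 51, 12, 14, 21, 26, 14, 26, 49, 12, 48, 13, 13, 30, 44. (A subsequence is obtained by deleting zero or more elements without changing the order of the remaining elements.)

7

One longest increasing subsequence is 2, 12, 14, 21, 26, 30, 44 (positions 3,5,6,7,8,16,17), of length 7; no longer one exists.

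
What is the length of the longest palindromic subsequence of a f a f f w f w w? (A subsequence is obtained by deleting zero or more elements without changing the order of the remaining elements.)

4

One longest palindromic subsequence is ffff (positions 2,4,5,7); it reads the same forward and backward, and the interval DP gives dp[1][9] = 4.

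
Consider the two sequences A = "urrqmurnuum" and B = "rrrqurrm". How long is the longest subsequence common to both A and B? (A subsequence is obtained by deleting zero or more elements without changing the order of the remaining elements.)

Backtracking the LCS table gives one alignment: r (A2,B2) → r (A3,B3) → q (A4,B4) → u (A6,B5) → r (A7,B7) → m (A11,B8).
So the longest common subsequence has length 6.

6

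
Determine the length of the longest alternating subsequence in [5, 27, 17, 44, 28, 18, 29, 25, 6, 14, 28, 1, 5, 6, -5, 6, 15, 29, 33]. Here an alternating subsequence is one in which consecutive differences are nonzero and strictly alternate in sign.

12

Track the best alternating length ending on an up-step vs a down-step at each position: up/down = 1/1, 2/1, 2/3, 4/1, 4/5, 4/5, 6/5, 6/7, 2/7, 8/7, 8/7, 1/9, 10/9, 10/9, 1/11, 12/9, 12/9, 12/5, 12/5.
The maximum over both is 12; one such subsequence is 5, 27, 17, 44, 28, 29, 6, 14, 1, 5, -5, 6.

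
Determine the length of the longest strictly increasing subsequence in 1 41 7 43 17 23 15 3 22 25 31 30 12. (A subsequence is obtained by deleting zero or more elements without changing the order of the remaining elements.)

6

One longest increasing subsequence is 1, 7, 17, 23, 25, 31 (positions 1,3,5,6,10,11), of length 6; no longer one exists.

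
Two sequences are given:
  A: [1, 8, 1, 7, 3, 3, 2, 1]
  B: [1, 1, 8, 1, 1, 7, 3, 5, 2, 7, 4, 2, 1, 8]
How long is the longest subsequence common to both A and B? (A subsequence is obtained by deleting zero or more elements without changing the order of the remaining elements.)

7

A longest common subsequence is 1, 8, 1, 7, 3, 2, 1 (length 7); the LCS DP confirms no longer common subsequence exists.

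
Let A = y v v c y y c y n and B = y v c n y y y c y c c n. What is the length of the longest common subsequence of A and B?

A longest common subsequence is yvcyycyn (length 8); the LCS DP confirms no longer common subsequence exists.

8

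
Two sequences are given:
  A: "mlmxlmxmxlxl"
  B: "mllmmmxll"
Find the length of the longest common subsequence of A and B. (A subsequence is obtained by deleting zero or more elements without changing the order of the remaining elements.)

A longest common subsequence is mlmmmxll (length 8); the LCS DP confirms no longer common subsequence exists.

8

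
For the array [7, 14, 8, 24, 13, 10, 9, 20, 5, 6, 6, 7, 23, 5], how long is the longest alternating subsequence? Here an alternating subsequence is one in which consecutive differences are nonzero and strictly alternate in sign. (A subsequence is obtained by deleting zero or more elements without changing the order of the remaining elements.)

Track the best alternating length ending on an up-step vs a down-step at each position: up/down = 1/1, 2/1, 2/3, 4/1, 4/5, 4/5, 4/5, 6/5, 1/7, 8/7, 8/7, 8/7, 8/5, 1/9.
The maximum over both is 9; one such subsequence is 7, 14, 8, 24, 13, 20, 5, 6, 5.

9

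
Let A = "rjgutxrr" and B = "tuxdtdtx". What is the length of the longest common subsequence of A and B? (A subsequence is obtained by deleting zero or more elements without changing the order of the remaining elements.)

Backtracking the LCS table gives one alignment: u (A4,B2) → t (A5,B7) → x (A6,B8).
So the longest common subsequence has length 3.

3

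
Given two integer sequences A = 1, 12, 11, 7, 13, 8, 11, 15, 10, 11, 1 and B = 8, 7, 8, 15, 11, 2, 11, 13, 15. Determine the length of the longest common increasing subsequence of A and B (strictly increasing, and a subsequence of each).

For each value that appears in both, track the longest common increasing run ending there.
The best achievable length is 4; one witness is 7, 8, 11, 15 (A-positions 4,6,7,8, B-positions 2,3,5,9).

4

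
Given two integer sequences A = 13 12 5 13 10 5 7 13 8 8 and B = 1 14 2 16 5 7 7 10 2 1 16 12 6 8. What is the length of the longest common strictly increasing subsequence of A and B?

A longest common strictly increasing subsequence is 5, 7, 8 (length 3); it appears in order in both A and B, and no longer such subsequence exists.

3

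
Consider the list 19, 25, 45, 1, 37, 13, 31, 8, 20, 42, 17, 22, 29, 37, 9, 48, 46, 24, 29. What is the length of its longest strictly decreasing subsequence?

Let dp[i] be the longest decreasing subsequence ending at position i. Then dp = [1, 1, 1, 2, 2, 3, 3, 4, 4, 2, 5, 4, 4, 3, 6, 1, 2, 5, 4].
The maximum is 6; one witness is 45, 37, 31, 20, 17, 9 at positions 3,5,7,9,11,15.

6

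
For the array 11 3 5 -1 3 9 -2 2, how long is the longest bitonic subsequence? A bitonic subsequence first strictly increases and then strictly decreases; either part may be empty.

4

One longest bitonic subsequence is 11, 5, 3, 2 (positions 1,3,5,8): it rises to 11 then falls. Length 4 is optimal.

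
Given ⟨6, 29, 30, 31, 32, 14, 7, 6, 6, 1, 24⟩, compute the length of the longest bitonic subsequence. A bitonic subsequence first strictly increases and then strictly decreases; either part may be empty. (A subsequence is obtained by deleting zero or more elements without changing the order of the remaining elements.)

Let inc[i] be the LIS ending at i and dec[i] the longest strictly decreasing subsequence starting at i. inc = [1, 2, 3, 4, 5, 2, 2, 1, 1, 1, 3], dec = [2, 5, 5, 5, 5, 4, 3, 2, 2, 1, 1].
max_i inc[i]+dec[i]−1 = 9, with one witness 6, 29, 30, 31, 32, 14, 7, 6, 1.

9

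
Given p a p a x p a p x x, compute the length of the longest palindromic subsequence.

Using dp[i][j] = 2 + dp[i+1][j−1] if the ends match, else max(dp[i+1][j], dp[i][j−1]):
dp[1][10] = 7. A witness is papxpap at positions 1,2,3,5,6,7,8.

7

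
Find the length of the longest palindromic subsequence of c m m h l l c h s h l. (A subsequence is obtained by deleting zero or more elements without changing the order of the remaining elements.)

5

One longest palindromic subsequence is lhshl (positions 5,8,9,10,11); it reads the same forward and backward, and the interval DP gives dp[1][11] = 5.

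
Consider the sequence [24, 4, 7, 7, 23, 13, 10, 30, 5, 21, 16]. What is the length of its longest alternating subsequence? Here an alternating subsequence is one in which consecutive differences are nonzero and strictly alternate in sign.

Track the best alternating length ending on an up-step vs a down-step at each position: up/down = 1/1, 1/2, 3/2, 3/2, 3/2, 3/4, 3/4, 5/1, 3/6, 7/6, 7/8.
The maximum over both is 8; one such subsequence is 24, 4, 23, 13, 30, 5, 21, 16.

8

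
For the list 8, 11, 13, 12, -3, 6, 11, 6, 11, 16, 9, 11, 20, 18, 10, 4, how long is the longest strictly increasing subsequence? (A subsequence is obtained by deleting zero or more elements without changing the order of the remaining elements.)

5

Let dp[i] be the longest increasing subsequence ending at position i. Then dp = [1, 2, 3, 3, 1, 2, 3, 2, 3, 4, 3, 4, 5, 5, 4, 2].
The maximum is 5; one witness is 8, 11, 13, 16, 20 at positions 1,2,3,10,13.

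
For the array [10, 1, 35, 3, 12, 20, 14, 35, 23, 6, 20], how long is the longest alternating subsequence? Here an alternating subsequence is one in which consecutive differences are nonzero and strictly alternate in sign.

9

A longest alternating subsequence is 10, 1, 35, 3, 20, 14, 35, 6, 20 (positions 1,2,3,4,6,7,8,10,11); its 8 consecutive differences strictly alternate in sign, and length 9 is optimal.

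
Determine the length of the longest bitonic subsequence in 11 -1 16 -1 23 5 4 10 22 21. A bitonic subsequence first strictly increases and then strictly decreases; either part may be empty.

One longest bitonic subsequence is 11, 16, 23, 22, 21 (positions 1,3,5,9,10): it rises to 23 then falls. Length 5 is optimal.

5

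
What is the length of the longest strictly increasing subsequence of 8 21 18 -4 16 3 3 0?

2

Let dp[i] be the longest increasing subsequence ending at position i. Then dp = [1, 2, 2, 1, 2, 2, 2, 2].
The maximum is 2; one witness is 8, 21 at positions 1,2.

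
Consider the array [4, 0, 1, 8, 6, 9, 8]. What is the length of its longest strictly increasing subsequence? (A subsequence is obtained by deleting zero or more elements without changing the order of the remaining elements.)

Scanning left to right, the best length ending at each element is: 4→1, 0→1, 1→2, 8→3, 6→3, 9→4, 8→4.
So the longest increasing subsequence has length 4, e.g. 0, 1, 8, 9.

4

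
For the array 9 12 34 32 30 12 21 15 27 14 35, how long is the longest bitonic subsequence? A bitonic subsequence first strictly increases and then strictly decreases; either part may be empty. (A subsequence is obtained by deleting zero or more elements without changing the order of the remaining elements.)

One longest bitonic subsequence is 9, 12, 34, 32, 30, 21, 15, 14 (positions 1,2,3,4,5,7,8,10): it rises to 34 then falls. Length 8 is optimal.

8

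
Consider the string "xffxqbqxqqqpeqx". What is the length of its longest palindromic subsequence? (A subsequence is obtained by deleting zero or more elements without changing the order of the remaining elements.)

One longest palindromic subsequence is xqqqqqqx (positions 1,5,7,9,10,11,14,15); it reads the same forward and backward, and the interval DP gives dp[1][15] = 8.

8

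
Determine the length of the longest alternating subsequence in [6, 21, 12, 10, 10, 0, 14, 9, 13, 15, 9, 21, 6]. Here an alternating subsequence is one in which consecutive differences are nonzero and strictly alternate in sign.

Track the best alternating length ending on an up-step vs a down-step at each position: up/down = 1/1, 2/1, 2/3, 2/3, 2/3, 1/3, 4/3, 4/5, 6/5, 6/3, 4/7, 8/1, 4/9.
The maximum over both is 9; one such subsequence is 6, 21, 12, 14, 9, 13, 9, 21, 6.

9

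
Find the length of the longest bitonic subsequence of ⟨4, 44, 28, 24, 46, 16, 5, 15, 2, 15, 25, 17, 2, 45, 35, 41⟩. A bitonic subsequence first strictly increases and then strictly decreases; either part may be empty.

Let inc[i] be the LIS ending at i and dec[i] the longest strictly decreasing subsequence starting at i. inc = [1, 2, 2, 2, 3, 2, 2, 3, 1, 3, 4, 4, 1, 5, 5, 6], dec = [2, 6, 5, 4, 4, 3, 2, 2, 1, 2, 3, 2, 1, 2, 1, 1].
max_i inc[i]+dec[i]−1 = 7, with one witness 4, 44, 28, 24, 16, 15, 2.

7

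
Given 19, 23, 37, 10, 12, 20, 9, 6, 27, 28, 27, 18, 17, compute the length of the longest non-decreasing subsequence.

5

Scanning left to right, the best length ending at each element is: 19→1, 23→2, 37→3, 10→1, 12→2, 20→3, 9→1, 6→1, 27→4, 28→5, 27→5, 18→3, 17→3.
So the longest non-decreasing subsequence has length 5, e.g. 10, 12, 20, 27, 28.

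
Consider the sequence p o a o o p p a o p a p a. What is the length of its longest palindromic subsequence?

One longest palindromic subsequence is paoppoap (positions 1,3,5,6,7,9,11,12); it reads the same forward and backward, and the interval DP gives dp[1][13] = 8.

8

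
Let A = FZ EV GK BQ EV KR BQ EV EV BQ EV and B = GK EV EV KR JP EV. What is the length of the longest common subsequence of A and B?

4

Backtracking the LCS table gives one alignment: EV (A2,B2) → EV (A5,B3) → KR (A6,B4) → EV (A11,B6).
So the longest common subsequence has length 4.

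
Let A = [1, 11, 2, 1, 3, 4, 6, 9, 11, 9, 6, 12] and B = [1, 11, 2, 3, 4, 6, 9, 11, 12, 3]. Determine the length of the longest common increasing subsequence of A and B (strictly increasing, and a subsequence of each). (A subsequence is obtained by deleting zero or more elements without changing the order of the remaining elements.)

8

For each value that appears in both, track the longest common increasing run ending there.
The best achievable length is 8; one witness is 1, 2, 3, 4, 6, 9, 11, 12 (A-positions 1,3,5,6,7,8,9,12, B-positions 1,3,4,5,6,7,8,9).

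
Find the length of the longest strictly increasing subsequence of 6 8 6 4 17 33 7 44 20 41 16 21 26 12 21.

Scanning left to right, the best length ending at each element is: 6→1, 8→2, 6→1, 4→1, 17→3, 33→4, 7→2, 44→5, 20→4, 41→5, 16→3, 21→5, 26→6, 12→3, 21→5.
So the longest increasing subsequence has length 6, e.g. 6, 8, 17, 20, 21, 26.

6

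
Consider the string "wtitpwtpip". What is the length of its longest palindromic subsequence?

5

One longest palindromic subsequence is iptpi (positions 3,5,7,8,9); it reads the same forward and backward, and the interval DP gives dp[1][10] = 5.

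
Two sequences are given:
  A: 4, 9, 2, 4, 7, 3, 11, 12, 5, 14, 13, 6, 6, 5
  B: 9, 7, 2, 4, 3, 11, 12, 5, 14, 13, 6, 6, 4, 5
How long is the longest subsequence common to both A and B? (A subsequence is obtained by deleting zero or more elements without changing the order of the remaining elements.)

A longest common subsequence is 9, 2, 4, 3, 11, 12, 5, 14, 13, 6, 6, 5 (length 12); the LCS DP confirms no longer common subsequence exists.

12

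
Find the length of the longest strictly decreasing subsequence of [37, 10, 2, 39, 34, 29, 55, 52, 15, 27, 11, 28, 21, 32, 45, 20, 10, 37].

7

Let dp[i] be the longest decreasing subsequence ending at position i. Then dp = [1, 2, 3, 1, 2, 3, 1, 2, 4, 4, 5, 4, 5, 3, 3, 6, 7, 4].
The maximum is 7; one witness is 37, 34, 29, 27, 21, 20, 10 at positions 1,5,6,10,13,16,17.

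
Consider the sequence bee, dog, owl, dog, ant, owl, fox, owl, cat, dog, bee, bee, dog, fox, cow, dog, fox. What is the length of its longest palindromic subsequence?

Using dp[i][j] = 2 + dp[i+1][j−1] if the ends match, else max(dp[i+1][j], dp[i][j−1]):
dp[1][17] = 8. A witness is dog fox dog bee bee dog fox dog at positions 4,7,10,11,12,13,14,16.

8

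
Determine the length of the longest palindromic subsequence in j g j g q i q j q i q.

7

One longest palindromic subsequence is qiqjqiq (positions 5,6,7,8,9,10,11); it reads the same forward and backward, and the interval DP gives dp[1][11] = 7.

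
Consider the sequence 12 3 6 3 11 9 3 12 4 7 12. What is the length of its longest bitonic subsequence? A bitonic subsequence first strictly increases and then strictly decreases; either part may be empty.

5

Let inc[i] be the LIS ending at i and dec[i] the longest strictly decreasing subsequence starting at i. inc = [1, 1, 2, 1, 3, 3, 1, 4, 2, 3, 4], dec = [4, 1, 2, 1, 3, 2, 1, 2, 1, 1, 1].
max_i inc[i]+dec[i]−1 = 5, with one witness 3, 6, 11, 9, 7.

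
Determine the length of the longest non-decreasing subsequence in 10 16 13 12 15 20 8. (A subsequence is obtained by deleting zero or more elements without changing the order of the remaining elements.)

4

Scanning left to right, the best length ending at each element is: 10→1, 16→2, 13→2, 12→2, 15→3, 20→4, 8→1.
So the longest non-decreasing subsequence has length 4, e.g. 10, 13, 15, 20.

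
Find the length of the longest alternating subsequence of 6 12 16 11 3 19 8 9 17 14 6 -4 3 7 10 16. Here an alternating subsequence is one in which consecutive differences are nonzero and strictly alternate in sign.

8

A longest alternating subsequence is 6, 12, 11, 19, 8, 9, -4, 3 (positions 1,2,4,6,7,8,12,13); its 7 consecutive differences strictly alternate in sign, and length 8 is optimal.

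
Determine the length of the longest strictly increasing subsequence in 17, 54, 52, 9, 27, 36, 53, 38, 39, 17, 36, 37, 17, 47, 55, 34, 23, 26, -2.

7

Let dp[i] be the longest increasing subsequence ending at position i. Then dp = [1, 2, 2, 1, 2, 3, 4, 4, 5, 2, 3, 4, 2, 6, 7, 3, 3, 4, 1].
The maximum is 7; one witness is 17, 27, 36, 38, 39, 47, 55 at positions 1,5,6,8,9,14,15.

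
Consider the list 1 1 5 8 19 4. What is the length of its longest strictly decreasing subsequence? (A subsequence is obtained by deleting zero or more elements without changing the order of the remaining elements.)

2

One longest decreasing subsequence is 5, 4 (positions 3,6), of length 2; no longer one exists.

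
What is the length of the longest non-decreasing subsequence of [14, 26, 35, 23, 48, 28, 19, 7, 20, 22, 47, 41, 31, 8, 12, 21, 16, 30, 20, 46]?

6

Scanning left to right, the best length ending at each element is: 14→1, 26→2, 35→3, 23→2, 48→4, 28→3, 19→2, 7→1, 20→3, 22→4, 47→5, 41→5, 31→5, 8→2, 12→3, 21→4, 16→4, 30→5, 20→5, 46→6.
So the longest non-decreasing subsequence has length 6, e.g. 14, 19, 20, 22, 41, 46.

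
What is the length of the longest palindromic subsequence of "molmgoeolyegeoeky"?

Using dp[i][j] = 2 + dp[i+1][j−1] if the ends match, else max(dp[i+1][j], dp[i][j−1]):
dp[1][17] = 7. A witness is eoegeoe at positions 7,8,11,12,13,14,15.

7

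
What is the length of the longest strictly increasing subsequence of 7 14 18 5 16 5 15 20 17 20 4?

Let dp[i] be the longest increasing subsequence ending at position i. Then dp = [1, 2, 3, 1, 3, 1, 3, 4, 4, 5, 1].
The maximum is 5; one witness is 7, 14, 16, 17, 20 at positions 1,2,5,9,10.

5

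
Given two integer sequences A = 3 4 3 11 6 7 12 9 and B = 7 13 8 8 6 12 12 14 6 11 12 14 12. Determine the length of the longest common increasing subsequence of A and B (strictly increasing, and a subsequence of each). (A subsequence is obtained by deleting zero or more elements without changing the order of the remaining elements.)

For each value that appears in both, track the longest common increasing run ending there.
The best achievable length is 2; one witness is 7, 12 (A-positions 6,7, B-positions 1,6).

2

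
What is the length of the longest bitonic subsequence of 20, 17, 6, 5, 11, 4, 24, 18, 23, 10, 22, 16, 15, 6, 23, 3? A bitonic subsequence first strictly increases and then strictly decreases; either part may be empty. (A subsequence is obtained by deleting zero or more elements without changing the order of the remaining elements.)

Let inc[i] be the LIS ending at i and dec[i] the longest strictly decreasing subsequence starting at i. inc = [1, 1, 1, 1, 2, 1, 3, 3, 4, 2, 4, 3, 3, 2, 5, 1], dec = [6, 5, 4, 3, 4, 2, 7, 5, 6, 3, 5, 4, 3, 2, 2, 1].
max_i inc[i]+dec[i]−1 = 9, with one witness 6, 11, 24, 23, 22, 16, 15, 6, 3.

9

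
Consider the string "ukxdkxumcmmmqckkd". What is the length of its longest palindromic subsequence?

One longest palindromic subsequence is dkcmmmckd (positions 4,5,9,10,11,12,14,16,17); it reads the same forward and backward, and the interval DP gives dp[1][17] = 9.

9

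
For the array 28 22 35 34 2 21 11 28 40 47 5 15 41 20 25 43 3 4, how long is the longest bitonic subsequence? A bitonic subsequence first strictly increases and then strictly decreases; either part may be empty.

One longest bitonic subsequence is 2, 21, 28, 40, 47, 41, 25, 4 (positions 5,6,8,9,10,13,15,18): it rises to 47 then falls. Length 8 is optimal.

8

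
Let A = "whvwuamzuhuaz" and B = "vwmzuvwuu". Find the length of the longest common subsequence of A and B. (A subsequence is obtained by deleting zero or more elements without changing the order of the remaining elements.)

A longest common subsequence is vwmzuu (length 6); the LCS DP confirms no longer common subsequence exists.

6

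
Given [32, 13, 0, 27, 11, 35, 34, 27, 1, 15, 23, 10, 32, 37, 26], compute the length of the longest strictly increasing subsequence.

6

Scanning left to right, the best length ending at each element is: 32→1, 13→1, 0→1, 27→2, 11→2, 35→3, 34→3, 27→3, 1→2, 15→3, 23→4, 10→3, 32→5, 37→6, 26→5.
So the longest increasing subsequence has length 6, e.g. 0, 11, 15, 23, 32, 37.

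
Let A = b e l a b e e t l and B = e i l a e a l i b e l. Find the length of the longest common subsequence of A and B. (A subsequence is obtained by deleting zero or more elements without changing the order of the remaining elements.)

Backtracking the LCS table gives one alignment: e (A2,B1) → l (A3,B3) → a (A4,B6) → b (A5,B9) → e (A7,B10) → l (A9,B11).
So the longest common subsequence has length 6.

6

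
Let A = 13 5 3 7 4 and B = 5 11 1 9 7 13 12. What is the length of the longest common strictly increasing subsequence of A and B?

For each value that appears in both, track the longest common increasing run ending there.
The best achievable length is 2; one witness is 5, 7 (A-positions 2,4, B-positions 1,5).

2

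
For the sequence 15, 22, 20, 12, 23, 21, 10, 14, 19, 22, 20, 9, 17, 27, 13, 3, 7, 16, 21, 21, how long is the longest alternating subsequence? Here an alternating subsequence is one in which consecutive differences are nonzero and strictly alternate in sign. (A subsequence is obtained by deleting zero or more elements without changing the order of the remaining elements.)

Track the best alternating length ending on an up-step vs a down-step at each position: up/down = 1/1, 2/1, 2/3, 1/3, 4/1, 4/5, 1/5, 6/5, 6/5, 6/5, 6/7, 1/7, 8/7, 8/1, 8/9, 1/9, 10/9, 10/9, 10/9, 10/9.
The maximum over both is 10; one such subsequence is 15, 22, 20, 23, 10, 14, 9, 17, 3, 7.

10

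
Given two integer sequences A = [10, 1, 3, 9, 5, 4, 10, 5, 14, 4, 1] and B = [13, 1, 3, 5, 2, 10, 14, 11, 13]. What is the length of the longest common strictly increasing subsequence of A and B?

5

A longest common strictly increasing subsequence is 1, 3, 5, 10, 14 (length 5); it appears in order in both A and B, and no longer such subsequence exists.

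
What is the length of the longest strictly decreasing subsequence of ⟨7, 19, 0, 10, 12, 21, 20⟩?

2

Scanning left to right, the best length ending at each element is: 7→1, 19→1, 0→2, 10→2, 12→2, 21→1, 20→2.
So the longest decreasing subsequence has length 2, e.g. 7, 0.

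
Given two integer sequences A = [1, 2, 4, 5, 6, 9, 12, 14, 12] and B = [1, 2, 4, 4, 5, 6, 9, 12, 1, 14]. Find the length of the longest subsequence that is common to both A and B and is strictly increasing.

A longest common strictly increasing subsequence is 1, 2, 4, 5, 6, 9, 12, 14 (length 8); it appears in order in both A and B, and no longer such subsequence exists.

8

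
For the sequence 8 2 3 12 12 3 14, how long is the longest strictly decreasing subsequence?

2

One longest decreasing subsequence is 8, 2 (positions 1,2), of length 2; no longer one exists.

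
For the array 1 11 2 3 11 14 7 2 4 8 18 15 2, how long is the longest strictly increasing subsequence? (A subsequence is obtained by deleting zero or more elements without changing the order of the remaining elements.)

One longest increasing subsequence is 1, 2, 3, 11, 14, 18 (positions 1,3,4,5,6,11), of length 6; no longer one exists.

6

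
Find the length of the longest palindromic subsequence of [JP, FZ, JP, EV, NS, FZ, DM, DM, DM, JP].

5

Using dp[i][j] = 2 + dp[i+1][j−1] if the ends match, else max(dp[i+1][j], dp[i][j−1]):
dp[1][10] = 5. A witness is JP DM DM DM JP at positions 1,7,8,9,10.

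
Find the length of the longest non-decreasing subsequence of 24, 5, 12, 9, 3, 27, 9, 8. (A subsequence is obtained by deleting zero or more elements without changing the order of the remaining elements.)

One longest non-decreasing subsequence is 5, 12, 27 (positions 2,3,6), of length 3; no longer one exists.

3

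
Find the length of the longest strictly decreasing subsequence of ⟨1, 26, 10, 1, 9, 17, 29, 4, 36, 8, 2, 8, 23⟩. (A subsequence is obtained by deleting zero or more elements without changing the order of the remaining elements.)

5

Let dp[i] be the longest decreasing subsequence ending at position i. Then dp = [1, 1, 2, 3, 3, 2, 1, 4, 1, 4, 5, 4, 2].
The maximum is 5; one witness is 26, 10, 9, 4, 2 at positions 2,3,5,8,11.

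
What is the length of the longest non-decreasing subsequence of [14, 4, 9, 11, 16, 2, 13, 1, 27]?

Scanning left to right, the best length ending at each element is: 14→1, 4→1, 9→2, 11→3, 16→4, 2→1, 13→4, 1→1, 27→5.
So the longest non-decreasing subsequence has length 5, e.g. 4, 9, 11, 16, 27.

5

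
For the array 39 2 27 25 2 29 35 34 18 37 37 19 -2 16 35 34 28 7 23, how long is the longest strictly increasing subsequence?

5

One longest increasing subsequence is 2, 27, 29, 35, 37 (positions 2,3,6,7,10), of length 5; no longer one exists.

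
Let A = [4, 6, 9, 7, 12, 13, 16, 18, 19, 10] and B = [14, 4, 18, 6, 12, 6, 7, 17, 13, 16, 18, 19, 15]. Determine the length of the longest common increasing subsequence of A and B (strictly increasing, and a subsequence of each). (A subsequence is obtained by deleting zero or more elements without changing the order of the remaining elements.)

A longest common strictly increasing subsequence is 4, 6, 12, 13, 16, 18, 19 (length 7); it appears in order in both A and B, and no longer such subsequence exists.

7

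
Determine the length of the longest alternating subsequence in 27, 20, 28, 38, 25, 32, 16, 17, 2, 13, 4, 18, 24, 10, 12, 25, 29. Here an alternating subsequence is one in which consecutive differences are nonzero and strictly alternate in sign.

Track the best alternating length ending on an up-step vs a down-step at each position: up/down = 1/1, 1/2, 3/1, 3/1, 3/4, 5/4, 1/6, 7/6, 1/8, 9/8, 9/10, 11/6, 11/6, 11/12, 13/12, 13/6, 13/6.
The maximum over both is 13; one such subsequence is 27, 20, 28, 25, 32, 16, 17, 2, 13, 4, 18, 10, 12.

13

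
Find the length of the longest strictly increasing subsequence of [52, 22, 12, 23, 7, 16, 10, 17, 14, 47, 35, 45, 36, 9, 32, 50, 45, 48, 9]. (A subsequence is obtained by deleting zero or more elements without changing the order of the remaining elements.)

Let dp[i] be the longest increasing subsequence ending at position i. Then dp = [1, 1, 1, 2, 1, 2, 2, 3, 3, 4, 4, 5, 5, 2, 4, 6, 6, 7, 2].
The maximum is 7; one witness is 12, 16, 17, 35, 36, 45, 48 at positions 3,6,8,11,13,17,18.

7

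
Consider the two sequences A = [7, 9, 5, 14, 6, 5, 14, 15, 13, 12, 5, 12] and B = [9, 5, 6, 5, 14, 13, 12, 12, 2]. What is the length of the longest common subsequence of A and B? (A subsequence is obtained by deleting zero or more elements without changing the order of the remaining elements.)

8

Backtracking the LCS table gives one alignment: 9 (A2,B1) → 5 (A3,B2) → 6 (A5,B3) → 5 (A6,B4) → 14 (A7,B5) → 13 (A9,B6) → 12 (A10,B7) → 12 (A12,B8).
So the longest common subsequence has length 8.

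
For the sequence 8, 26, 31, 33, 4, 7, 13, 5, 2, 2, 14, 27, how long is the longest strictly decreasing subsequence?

4

Let dp[i] be the longest decreasing subsequence ending at position i. Then dp = [1, 1, 1, 1, 2, 2, 2, 3, 4, 4, 2, 2].
The maximum is 4; one witness is 8, 7, 5, 2 at positions 1,6,8,9.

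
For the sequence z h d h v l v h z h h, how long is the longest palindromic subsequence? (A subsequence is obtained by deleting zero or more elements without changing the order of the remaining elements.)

One longest palindromic subsequence is hhvlvhh (positions 2,4,5,6,7,10,11); it reads the same forward and backward, and the interval DP gives dp[1][11] = 7.

7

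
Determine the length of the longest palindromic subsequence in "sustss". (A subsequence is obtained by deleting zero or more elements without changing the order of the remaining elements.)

5

Using dp[i][j] = 2 + dp[i+1][j−1] if the ends match, else max(dp[i+1][j], dp[i][j−1]):
dp[1][6] = 5. A witness is sstss at positions 1,3,4,5,6.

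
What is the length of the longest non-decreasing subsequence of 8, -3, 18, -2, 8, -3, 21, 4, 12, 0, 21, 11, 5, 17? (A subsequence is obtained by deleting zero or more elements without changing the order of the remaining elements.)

Scanning left to right, the best length ending at each element is: 8→1, -3→1, 18→2, -2→2, 8→3, -3→2, 21→4, 4→3, 12→4, 0→3, 21→5, 11→4, 5→4, 17→5.
So the longest non-decreasing subsequence has length 5, e.g. -3, -2, 8, 21, 21.

5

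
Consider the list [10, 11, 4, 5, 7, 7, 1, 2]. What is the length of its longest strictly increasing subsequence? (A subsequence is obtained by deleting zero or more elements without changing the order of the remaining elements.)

One longest increasing subsequence is 4, 5, 7 (positions 3,4,5), of length 3; no longer one exists.

3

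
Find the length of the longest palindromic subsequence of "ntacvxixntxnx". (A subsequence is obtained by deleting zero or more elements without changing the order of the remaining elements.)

One longest palindromic subsequence is ntxixtn (positions 1,2,6,7,8,10,12); it reads the same forward and backward, and the interval DP gives dp[1][13] = 7.

7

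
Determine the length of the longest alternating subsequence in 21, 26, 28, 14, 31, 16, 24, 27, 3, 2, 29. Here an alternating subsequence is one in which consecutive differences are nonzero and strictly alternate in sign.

A longest alternating subsequence is 21, 26, 14, 31, 16, 24, 3, 29 (positions 1,2,4,5,6,7,9,11); its 7 consecutive differences strictly alternate in sign, and length 8 is optimal.

8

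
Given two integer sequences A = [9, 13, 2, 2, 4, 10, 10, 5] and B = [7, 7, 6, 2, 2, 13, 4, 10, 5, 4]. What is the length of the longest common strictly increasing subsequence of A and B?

3

For each value that appears in both, track the longest common increasing run ending there.
The best achievable length is 3; one witness is 2, 4, 10 (A-positions 3,5,6, B-positions 4,7,8).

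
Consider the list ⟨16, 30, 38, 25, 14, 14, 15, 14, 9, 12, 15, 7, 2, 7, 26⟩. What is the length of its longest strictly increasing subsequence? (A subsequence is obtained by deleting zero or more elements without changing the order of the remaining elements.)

Let dp[i] be the longest increasing subsequence ending at position i. Then dp = [1, 2, 3, 2, 1, 1, 2, 1, 1, 2, 3, 1, 1, 2, 4].
The maximum is 4; one witness is 9, 12, 15, 26 at positions 9,10,11,15.

4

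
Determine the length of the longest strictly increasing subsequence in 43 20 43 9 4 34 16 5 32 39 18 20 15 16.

One longest increasing subsequence is 9, 16, 32, 39 (positions 4,7,9,10), of length 4; no longer one exists.

4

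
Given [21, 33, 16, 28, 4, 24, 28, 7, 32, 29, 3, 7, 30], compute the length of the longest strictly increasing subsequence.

5

Scanning left to right, the best length ending at each element is: 21→1, 33→2, 16→1, 28→2, 4→1, 24→2, 28→3, 7→2, 32→4, 29→4, 3→1, 7→2, 30→5.
So the longest increasing subsequence has length 5, e.g. 21, 24, 28, 29, 30.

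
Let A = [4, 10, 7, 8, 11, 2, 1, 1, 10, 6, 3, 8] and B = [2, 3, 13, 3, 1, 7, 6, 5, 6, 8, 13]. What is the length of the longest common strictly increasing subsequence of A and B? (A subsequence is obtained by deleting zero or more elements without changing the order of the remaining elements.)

3

A longest common strictly increasing subsequence is 2, 3, 8 (length 3); it appears in order in both A and B, and no longer such subsequence exists.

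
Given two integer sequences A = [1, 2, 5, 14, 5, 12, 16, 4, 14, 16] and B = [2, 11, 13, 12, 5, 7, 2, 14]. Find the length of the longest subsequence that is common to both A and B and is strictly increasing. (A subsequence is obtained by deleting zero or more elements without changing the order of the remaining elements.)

3

A longest common strictly increasing subsequence is 2, 5, 14 (length 3); it appears in order in both A and B, and no longer such subsequence exists.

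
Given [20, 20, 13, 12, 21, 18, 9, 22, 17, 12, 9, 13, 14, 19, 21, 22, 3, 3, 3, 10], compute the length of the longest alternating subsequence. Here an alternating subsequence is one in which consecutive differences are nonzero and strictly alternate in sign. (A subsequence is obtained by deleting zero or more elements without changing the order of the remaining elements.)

A longest alternating subsequence is 20, 13, 21, 18, 22, 12, 13, 3, 10 (positions 1,3,5,6,8,10,12,17,20); its 8 consecutive differences strictly alternate in sign, and length 9 is optimal.

9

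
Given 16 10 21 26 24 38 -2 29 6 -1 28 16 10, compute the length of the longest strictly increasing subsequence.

Scanning left to right, the best length ending at each element is: 16→1, 10→1, 21→2, 26→3, 24→3, 38→4, -2→1, 29→4, 6→2, -1→2, 28→4, 16→3, 10→3.
So the longest increasing subsequence has length 4, e.g. 16, 21, 26, 38.

4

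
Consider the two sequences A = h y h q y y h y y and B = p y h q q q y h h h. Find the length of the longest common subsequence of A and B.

5

A longest common subsequence is yhqyh (length 5); the LCS DP confirms no longer common subsequence exists.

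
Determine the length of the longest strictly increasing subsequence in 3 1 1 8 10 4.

3

Scanning left to right, the best length ending at each element is: 3→1, 1→1, 1→1, 8→2, 10→3, 4→2.
So the longest increasing subsequence has length 3, e.g. 3, 8, 10.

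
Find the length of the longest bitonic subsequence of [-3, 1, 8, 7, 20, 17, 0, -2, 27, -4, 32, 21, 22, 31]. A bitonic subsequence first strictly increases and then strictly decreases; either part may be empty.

8

Let inc[i] be the LIS ending at i and dec[i] the longest strictly decreasing subsequence starting at i. inc = [1, 2, 3, 3, 4, 4, 2, 2, 5, 1, 6, 5, 6, 7], dec = [2, 4, 5, 4, 5, 4, 3, 2, 2, 1, 2, 1, 1, 1].
max_i inc[i]+dec[i]−1 = 8, with one witness -3, 1, 8, 20, 17, 0, -2, -4.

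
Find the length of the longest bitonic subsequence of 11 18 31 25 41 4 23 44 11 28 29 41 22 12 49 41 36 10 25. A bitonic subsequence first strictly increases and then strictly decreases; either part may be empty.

One longest bitonic subsequence is 11, 18, 25, 28, 29, 41, 49, 41, 36, 25 (positions 1,2,4,10,11,12,15,16,17,19): it rises to 49 then falls. Length 10 is optimal.

10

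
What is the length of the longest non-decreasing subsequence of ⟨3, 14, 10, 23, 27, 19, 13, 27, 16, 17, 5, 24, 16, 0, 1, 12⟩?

6

One longest non-decreasing subsequence is 3, 10, 13, 16, 17, 24 (positions 1,3,7,9,10,12), of length 6; no longer one exists.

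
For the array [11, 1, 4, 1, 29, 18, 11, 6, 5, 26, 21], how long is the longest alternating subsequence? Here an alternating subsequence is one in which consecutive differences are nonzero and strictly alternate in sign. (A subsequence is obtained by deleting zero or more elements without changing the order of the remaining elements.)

Track the best alternating length ending on an up-step vs a down-step at each position: up/down = 1/1, 1/2, 3/2, 1/4, 5/1, 5/6, 5/6, 5/6, 5/6, 7/6, 7/8.
The maximum over both is 8; one such subsequence is 11, 1, 4, 1, 29, 18, 26, 21.

8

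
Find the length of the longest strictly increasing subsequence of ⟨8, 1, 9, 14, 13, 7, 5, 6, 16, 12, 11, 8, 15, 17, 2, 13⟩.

Let dp[i] be the longest increasing subsequence ending at position i. Then dp = [1, 1, 2, 3, 3, 2, 2, 3, 4, 4, 4, 4, 5, 6, 2, 5].
The maximum is 6; one witness is 1, 5, 6, 12, 15, 17 at positions 2,7,8,10,13,14.

6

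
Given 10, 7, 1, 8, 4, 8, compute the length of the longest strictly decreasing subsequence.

Let dp[i] be the longest decreasing subsequence ending at position i. Then dp = [1, 2, 3, 2, 3, 2].
The maximum is 3; one witness is 10, 7, 1 at positions 1,2,3.

3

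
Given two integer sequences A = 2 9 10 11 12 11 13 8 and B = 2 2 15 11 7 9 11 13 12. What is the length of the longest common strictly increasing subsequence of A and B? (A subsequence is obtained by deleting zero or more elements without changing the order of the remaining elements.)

For each value that appears in both, track the longest common increasing run ending there.
The best achievable length is 4; one witness is 2, 9, 11, 13 (A-positions 1,2,4,7, B-positions 1,6,7,8).

4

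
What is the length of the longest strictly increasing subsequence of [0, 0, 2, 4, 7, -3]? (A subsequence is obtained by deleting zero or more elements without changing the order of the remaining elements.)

4

Let dp[i] be the longest increasing subsequence ending at position i. Then dp = [1, 1, 2, 3, 4, 1].
The maximum is 4; one witness is 0, 2, 4, 7 at positions 1,3,4,5.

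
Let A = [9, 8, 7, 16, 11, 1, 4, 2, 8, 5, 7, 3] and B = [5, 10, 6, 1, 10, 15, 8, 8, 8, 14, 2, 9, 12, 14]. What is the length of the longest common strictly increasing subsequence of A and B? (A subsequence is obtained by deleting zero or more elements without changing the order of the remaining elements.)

2

A longest common strictly increasing subsequence is 1, 8 (length 2); it appears in order in both A and B, and no longer such subsequence exists.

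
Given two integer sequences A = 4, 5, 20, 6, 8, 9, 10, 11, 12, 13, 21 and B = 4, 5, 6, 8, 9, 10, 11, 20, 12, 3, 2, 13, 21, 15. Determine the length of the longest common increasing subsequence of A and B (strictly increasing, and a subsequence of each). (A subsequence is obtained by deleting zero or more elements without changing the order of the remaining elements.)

For each value that appears in both, track the longest common increasing run ending there.
The best achievable length is 10; one witness is 4, 5, 6, 8, 9, 10, 11, 12, 13, 21 (A-positions 1,2,4,5,6,7,8,9,10,11, B-positions 1,2,3,4,5,6,7,9,12,13).

10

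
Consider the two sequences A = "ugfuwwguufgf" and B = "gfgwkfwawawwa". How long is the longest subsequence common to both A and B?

Backtracking the LCS table gives one alignment: g (A2,B3) → f (A3,B6) → w (A5,B11) → w (A6,B12).
So the longest common subsequence has length 4.

4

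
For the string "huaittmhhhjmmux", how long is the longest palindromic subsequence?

7

One longest palindromic subsequence is umhhhmu (positions 2,7,8,9,10,13,14); it reads the same forward and backward, and the interval DP gives dp[1][15] = 7.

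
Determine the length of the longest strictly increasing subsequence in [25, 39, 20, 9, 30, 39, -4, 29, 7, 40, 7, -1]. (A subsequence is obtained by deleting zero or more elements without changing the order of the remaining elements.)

Scanning left to right, the best length ending at each element is: 25→1, 39→2, 20→1, 9→1, 30→2, 39→3, -4→1, 29→2, 7→2, 40→4, 7→2, -1→2.
So the longest increasing subsequence has length 4, e.g. 25, 30, 39, 40.

4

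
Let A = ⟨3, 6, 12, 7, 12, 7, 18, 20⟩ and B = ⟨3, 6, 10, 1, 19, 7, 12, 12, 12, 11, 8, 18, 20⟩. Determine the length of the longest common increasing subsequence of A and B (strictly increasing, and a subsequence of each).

6

A longest common strictly increasing subsequence is 3, 6, 7, 12, 18, 20 (length 6); it appears in order in both A and B, and no longer such subsequence exists.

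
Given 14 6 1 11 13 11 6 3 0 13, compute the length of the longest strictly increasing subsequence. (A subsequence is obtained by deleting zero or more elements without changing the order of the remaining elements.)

Scanning left to right, the best length ending at each element is: 14→1, 6→1, 1→1, 11→2, 13→3, 11→2, 6→2, 3→2, 0→1, 13→3.
So the longest increasing subsequence has length 3, e.g. 6, 11, 13.

3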